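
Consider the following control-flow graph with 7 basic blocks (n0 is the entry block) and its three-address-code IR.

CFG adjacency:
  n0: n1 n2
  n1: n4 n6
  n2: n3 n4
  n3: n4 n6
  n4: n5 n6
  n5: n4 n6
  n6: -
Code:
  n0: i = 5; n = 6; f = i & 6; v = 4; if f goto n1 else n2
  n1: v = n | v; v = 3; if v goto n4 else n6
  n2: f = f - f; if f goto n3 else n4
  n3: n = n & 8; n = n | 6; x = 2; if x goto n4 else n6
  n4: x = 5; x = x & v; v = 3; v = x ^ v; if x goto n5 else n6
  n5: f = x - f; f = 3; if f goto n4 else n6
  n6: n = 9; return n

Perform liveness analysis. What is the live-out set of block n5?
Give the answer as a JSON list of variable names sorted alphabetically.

Per-block:
  n0: {f,i,n,v} / ∅
  n1: {v} / {n,v}
  n2: {f} / {f}
  n3: {n,x} / {n}
  n4: {v,x} / {v}
  n5: {f} / {f,x}
  n6: {n} / ∅

Live sets:
  live n0: ∅→{f,n,v}
  live n1: {f,n,v}→{f,v}
  live n2: {f,n,v}→{f,n,v}
  live n3: {f,n,v}→{f,v}
  live n4: {f,v}→{f,v,x}
  live n5: {f,v,x}→{f,v}
  live n6: ∅→∅

live-out(n5) = ["f", "v"]

Answer: ["f", "v"]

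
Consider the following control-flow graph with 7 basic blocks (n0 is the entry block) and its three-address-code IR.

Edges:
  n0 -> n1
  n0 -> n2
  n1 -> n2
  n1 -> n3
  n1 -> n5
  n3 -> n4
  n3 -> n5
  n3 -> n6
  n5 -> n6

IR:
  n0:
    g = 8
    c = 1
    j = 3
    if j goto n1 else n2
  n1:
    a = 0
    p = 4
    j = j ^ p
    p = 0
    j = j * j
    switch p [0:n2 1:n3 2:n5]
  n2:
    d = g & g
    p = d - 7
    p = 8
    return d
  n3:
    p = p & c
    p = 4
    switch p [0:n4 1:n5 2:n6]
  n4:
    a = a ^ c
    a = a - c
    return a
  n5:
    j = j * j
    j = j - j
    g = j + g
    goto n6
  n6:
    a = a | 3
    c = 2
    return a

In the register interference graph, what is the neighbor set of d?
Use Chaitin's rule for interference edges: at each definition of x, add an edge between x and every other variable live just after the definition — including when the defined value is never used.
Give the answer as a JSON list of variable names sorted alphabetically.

Answer: ["p"]

Working:
Block summaries:
  n0 def {c,g,j} use ∅
  n1 def {a,j,p} use {j}
  n2 def {d,p} use {g}
  n3 def {p} use {c,p}
  n4 def {a} use {a,c}
  n5 def {g,j} use {g,j}
  n6 def {a,c} use {a}

Backward fixpoint:
  n0 li=∅ lo={c,g,j}
  n1 li={c,g,j} lo={a,c,g,j,p}
  n2 li={g} lo=∅
  n3 li={a,c,g,j,p} lo={a,c,g,j}
  n4 li={a,c} lo=∅
  n5 li={a,g,j} lo={a}
  n6 li={a} lo=∅

Interfere edges:
  a↔{c,g,j,p}
  c↔{a,g,j,p}
  d↔{p}
  g↔{a,c,j,p}
  j↔{a,c,g,p}
  p↔{a,c,d,g,j}

N(d) = ["p"]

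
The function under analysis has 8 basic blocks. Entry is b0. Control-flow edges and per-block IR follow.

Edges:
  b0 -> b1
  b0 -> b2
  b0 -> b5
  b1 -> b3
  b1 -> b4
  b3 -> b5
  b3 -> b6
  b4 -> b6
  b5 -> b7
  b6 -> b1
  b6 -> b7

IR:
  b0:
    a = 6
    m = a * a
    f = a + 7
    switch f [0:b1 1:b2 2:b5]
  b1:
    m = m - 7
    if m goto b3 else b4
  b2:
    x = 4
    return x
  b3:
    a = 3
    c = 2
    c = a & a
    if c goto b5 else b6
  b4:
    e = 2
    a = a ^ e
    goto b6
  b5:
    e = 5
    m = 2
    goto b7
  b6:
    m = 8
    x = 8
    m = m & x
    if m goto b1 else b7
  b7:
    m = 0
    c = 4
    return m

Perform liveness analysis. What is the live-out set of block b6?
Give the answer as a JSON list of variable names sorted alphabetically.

Block summaries:
  b0: def={a,f,m} ue=∅
  b1: def={m} ue={m}
  b2: def={x} ue=∅
  b3: def={a,c} ue=∅
  b4: def={a,e} ue={a}
  b5: def={e,m} ue=∅
  b6: def={m,x} ue=∅
  b7: def={c,m} ue=∅

Liveness:
  live b0: ∅→{a,m}
  live b1: {a,m}→{a}
  live b2: ∅→∅
  live b3: ∅→{a}
  live b4: {a}→{a}
  live b5: ∅→∅
  live b6: {a}→{a,m}
  live b7: ∅→∅

live-out(b6) = ["a", "m"]

Answer: ["a", "m"]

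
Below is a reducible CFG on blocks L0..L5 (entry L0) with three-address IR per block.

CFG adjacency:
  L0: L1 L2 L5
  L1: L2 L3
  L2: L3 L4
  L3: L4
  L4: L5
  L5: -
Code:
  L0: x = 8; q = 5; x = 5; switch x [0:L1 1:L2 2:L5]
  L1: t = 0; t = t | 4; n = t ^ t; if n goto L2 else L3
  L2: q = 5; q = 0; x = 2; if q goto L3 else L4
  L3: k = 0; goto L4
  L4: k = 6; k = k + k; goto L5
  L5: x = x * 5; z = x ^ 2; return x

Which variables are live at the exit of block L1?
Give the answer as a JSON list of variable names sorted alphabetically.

Block summaries:
  L0 def {q,x} use ∅
  L1 def {n,t} use ∅
  L2 def {q,x} use ∅
  L3 def {k} use ∅
  L4 def {k} use ∅
  L5 def {x,z} use {x}

Backward fixpoint:
  L0: in=∅ out={x}
  L1: in={x} out={x}
  L2: in=∅ out={x}
  L3: in={x} out={x}
  L4: in={x} out={x}
  L5: in={x} out=∅

live-out(L1) = ["x"]

Answer: ["x"]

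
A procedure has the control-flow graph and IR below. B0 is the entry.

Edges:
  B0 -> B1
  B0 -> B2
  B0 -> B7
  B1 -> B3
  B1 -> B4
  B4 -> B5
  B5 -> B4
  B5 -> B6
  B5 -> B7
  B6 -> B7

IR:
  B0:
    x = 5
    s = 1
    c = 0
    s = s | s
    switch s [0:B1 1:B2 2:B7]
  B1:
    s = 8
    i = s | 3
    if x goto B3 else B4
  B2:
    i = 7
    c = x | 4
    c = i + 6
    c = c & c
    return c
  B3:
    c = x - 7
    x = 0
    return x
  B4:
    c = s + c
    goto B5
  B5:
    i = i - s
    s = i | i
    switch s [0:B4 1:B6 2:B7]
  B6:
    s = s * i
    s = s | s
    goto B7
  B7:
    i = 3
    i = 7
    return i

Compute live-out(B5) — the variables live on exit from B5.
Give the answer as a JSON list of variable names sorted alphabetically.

Answer: ["c", "i", "s"]

Working:
def/use:
  B0: {c,s,x} / ∅
  B1: {i,s} / {x}
  B2: {c,i} / {x}
  B3: {c,x} / {x}
  B4: {c} / {c,s}
  B5: {i,s} / {i,s}
  B6: {s} / {i,s}
  B7: {i} / ∅

Live sets:
  B0 li=∅ lo={c,x}
  B1 li={c,x} lo={c,i,s,x}
  B2 li={x} lo=∅
  B3 li={x} lo=∅
  B4 li={c,i,s} lo={c,i,s}
  B5 li={c,i,s} lo={c,i,s}
  B6 li={i,s} lo=∅
  B7 li=∅ lo=∅

live-out(B5) = ["c", "i", "s"]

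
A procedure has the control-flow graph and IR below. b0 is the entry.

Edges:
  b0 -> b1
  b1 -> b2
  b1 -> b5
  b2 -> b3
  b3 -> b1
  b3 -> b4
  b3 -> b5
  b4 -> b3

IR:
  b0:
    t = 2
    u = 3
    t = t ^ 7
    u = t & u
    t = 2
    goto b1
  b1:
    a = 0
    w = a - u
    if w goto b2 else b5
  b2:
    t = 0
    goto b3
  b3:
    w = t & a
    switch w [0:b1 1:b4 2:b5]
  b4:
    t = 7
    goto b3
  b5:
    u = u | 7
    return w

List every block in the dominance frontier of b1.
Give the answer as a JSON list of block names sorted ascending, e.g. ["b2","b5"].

idom tree: b1←b0 b2←b1 b3←b2 b4←b3 b5←b1
Dom at joins:
  b1: preds {b0,b3}: {b0} ∩ {b0,b1,b2,b3} = {b0}; idom=b0
  b3: preds {b2,b4}: {b0,b1,b2} ∩ {b0,b1,b2,b3,b4} = {b0,b1,b2}; idom=b2
  b5: preds {b1,b3}: {b0,b1} ∩ {b0,b1,b2,b3} = {b0,b1}; idom=b1

Frontier:
  b1←b0: walk · to b0
  b1←b3: walk b3→b2→b1 to b0
  b3←b2: walk · to b2
  b3←b4: walk b4→b3 to b2
  b5←b1: walk · to b1
  b5←b3: walk b3→b2 to b1
  DF(b0)=∅
  DF(b1)={b1}
  DF(b2)={b1,b5}
  DF(b3)={b1,b3,b5}
  DF(b4)={b3}
  DF(b5)=∅

DF(b1) = ["b1"]

Answer: ["b1"]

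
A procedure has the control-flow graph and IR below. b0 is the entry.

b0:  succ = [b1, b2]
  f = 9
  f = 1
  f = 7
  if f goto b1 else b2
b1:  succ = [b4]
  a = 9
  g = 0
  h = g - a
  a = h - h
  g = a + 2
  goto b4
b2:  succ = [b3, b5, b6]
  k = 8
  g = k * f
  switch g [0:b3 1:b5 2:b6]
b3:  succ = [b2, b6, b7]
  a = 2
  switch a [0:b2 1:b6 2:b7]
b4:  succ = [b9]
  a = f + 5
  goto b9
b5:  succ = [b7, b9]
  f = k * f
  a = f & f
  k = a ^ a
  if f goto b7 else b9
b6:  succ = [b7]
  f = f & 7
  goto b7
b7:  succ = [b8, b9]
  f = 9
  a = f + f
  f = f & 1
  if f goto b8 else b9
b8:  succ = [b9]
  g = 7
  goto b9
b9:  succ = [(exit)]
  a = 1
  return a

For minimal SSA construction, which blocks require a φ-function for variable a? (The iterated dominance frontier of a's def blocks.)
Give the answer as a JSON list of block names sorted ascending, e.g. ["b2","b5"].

Answer: ["b2", "b6", "b7", "b9"]

Derivation:
idom tree: b1←b0 b2←b0 b3←b2 b4←b1 b5←b2 b6←b2 b7←b2 b8←b7 b9←b0
Dom∩ at merges:
  b2: preds {b0,b3}: {b0} ∩ {b0,b2,b3} = {b0}; idom=b0
  b6: preds {b2,b3}: {b0,b2} ∩ {b0,b2,b3} = {b0,b2}; idom=b2
  b7: preds {b3,b5,b6}: {b0,b2,b3} ∩ {b0,b2,b5} ∩ {b0,b2,b6} = {b0,b2}; idom=b2
  b9: preds {b4,b5,b7,b8}: {b0,b1,b4} ∩ {b0,b2,b5} ∩ {b0,b2,b7} ∩ {b0,b2,b7,b8} = {b0}; idom=b0

DF walk-up:
  b2←b0: walk · to b0
  b2←b3: walk b3→b2 to b0
  b6←b2: walk · to b2
  b6←b3: walk b3 to b2
  b7←b3: walk b3 to b2
  b7←b5: walk b5 to b2
  b7←b6: walk b6 to b2
  b9←b4: walk b4→b1 to b0
  b9←b5: walk b5→b2 to b0
  b9←b7: walk b7→b2 to b0
  b9←b8: walk b8→b7→b2 to b0
  DF(b0)=∅
  DF(b1)={b9}
  DF(b2)={b2,b9}
  DF(b3)={b2,b6,b7}
  DF(b4)={b9}
  DF(b5)={b7,b9}
  DF(b6)={b7}
  DF(b7)={b9}
  DF(b8)={b9}
  DF(b9)=∅

φ for a: defs {b1,b3,b4,b5,b7,b9}
  DF⁺ = {b2,b6,b7,b9}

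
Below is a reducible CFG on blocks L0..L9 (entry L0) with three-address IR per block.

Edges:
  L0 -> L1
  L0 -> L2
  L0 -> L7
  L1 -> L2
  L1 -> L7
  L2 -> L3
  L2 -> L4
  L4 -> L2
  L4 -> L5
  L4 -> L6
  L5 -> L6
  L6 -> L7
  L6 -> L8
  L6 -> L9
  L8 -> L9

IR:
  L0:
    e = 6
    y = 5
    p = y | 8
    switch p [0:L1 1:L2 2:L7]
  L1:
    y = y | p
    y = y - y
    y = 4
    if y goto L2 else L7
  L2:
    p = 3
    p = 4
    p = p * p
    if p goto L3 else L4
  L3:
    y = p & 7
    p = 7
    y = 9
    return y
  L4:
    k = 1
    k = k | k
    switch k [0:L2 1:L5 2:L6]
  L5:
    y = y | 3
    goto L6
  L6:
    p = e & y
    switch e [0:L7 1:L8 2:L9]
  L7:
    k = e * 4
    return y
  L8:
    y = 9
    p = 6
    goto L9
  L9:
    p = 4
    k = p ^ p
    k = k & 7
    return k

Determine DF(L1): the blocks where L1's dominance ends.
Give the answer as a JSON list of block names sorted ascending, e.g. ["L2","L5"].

idom tree: L1←L0 L2←L0 L3←L2 L4←L2 L5←L4 L6←L4 L7←L0 L8←L6 L9←L6
Dom∩ at merges:
  L2: preds {L0,L1,L4}: {L0} ∩ {L0,L1} ∩ {L0,L2,L4} = {L0}; idom=L0
  L6: preds {L4,L5}: {L0,L2,L4} ∩ {L0,L2,L4,L5} = {L0,L2,L4}; idom=L4
  L7: preds {L0,L1,L6}: {L0} ∩ {L0,L1} ∩ {L0,L2,L4,L6} = {L0}; idom=L0
  L9: preds {L6,L8}: {L0,L2,L4,L6} ∩ {L0,L2,L4,L6,L8} = {L0,L2,L4,L6}; idom=L6

DF walk-up:
  join L2 pred L0: · stop@L0
  join L2 pred L1: L1 stop@L0
  join L2 pred L4: L4→L2 stop@L0
  join L6 pred L4: · stop@L4
  join L6 pred L5: L5 stop@L4
  join L7 pred L0: · stop@L0
  join L7 pred L1: L1 stop@L0
  join L7 pred L6: L6→L4→L2 stop@L0
  join L9 pred L6: · stop@L6
  join L9 pred L8: L8 stop@L6
  DF(L0)=∅
  DF(L1)={L2,L7}
  DF(L2)={L2,L7}
  DF(L3)=∅
  DF(L4)={L2,L7}
  DF(L5)={L6}
  DF(L6)={L7}
  DF(L7)=∅
  DF(L8)={L9}
  DF(L9)=∅

DF(L1) = ["L2", "L7"]

Answer: ["L2", "L7"]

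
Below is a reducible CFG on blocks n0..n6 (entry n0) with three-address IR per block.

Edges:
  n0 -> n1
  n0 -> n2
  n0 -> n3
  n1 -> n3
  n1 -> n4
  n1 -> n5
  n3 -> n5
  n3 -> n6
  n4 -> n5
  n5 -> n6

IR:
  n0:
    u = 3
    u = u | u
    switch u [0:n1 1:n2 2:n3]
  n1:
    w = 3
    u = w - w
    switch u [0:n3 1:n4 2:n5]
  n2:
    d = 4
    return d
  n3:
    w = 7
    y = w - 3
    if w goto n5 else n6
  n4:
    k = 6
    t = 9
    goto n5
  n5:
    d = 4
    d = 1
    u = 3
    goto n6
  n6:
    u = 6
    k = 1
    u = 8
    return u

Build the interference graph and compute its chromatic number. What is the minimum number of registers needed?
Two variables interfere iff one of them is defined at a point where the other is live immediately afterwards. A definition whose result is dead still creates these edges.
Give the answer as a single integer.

Answer: 2

Working:
def/use:
  n0 def {u} use ∅
  n1 def {u,w} use ∅
  n2 def {d} use ∅
  n3 def {w,y} use ∅
  n4 def {k,t} use ∅
  n5 def {d,u} use ∅
  n6 def {k,u} use ∅

Backward fixpoint:
  n0 li=∅ lo=∅
  n1 li=∅ lo=∅
  n2 li=∅ lo=∅
  n3 li=∅ lo=∅
  n4 li=∅ lo=∅
  n5 li=∅ lo=∅
  n6 li=∅ lo=∅

Conflict graph:
  d↔∅
  k↔∅
  t↔∅
  u↔∅
  w↔{y}
  y↔{w}

Registers:
  clique {w,y} ⇒ need ≥ 2
  2-colouring: r0={d,k,t,u,w}  r1={y}
  χ = 2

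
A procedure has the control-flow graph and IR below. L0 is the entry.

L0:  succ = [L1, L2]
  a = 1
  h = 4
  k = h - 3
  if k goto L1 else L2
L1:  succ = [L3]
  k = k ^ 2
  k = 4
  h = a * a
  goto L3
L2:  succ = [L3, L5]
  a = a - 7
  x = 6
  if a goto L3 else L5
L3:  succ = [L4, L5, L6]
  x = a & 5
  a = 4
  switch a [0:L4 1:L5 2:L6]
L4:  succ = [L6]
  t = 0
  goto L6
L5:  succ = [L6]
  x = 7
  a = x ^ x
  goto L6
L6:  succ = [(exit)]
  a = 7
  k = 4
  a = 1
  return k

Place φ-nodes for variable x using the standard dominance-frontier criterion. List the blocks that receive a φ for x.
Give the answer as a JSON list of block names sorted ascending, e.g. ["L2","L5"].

Answer: ["L3", "L5", "L6"]

Derivation:
idom tree: L1←L0 L2←L0 L3←L0 L4←L3 L5←L0 L6←L0
Dom at joins:
  L3: preds {L1,L2}: {L0,L1} ∩ {L0,L2} = {L0}; idom=L0
  L5: preds {L2,L3}: {L0,L2} ∩ {L0,L3} = {L0}; idom=L0
  L6: preds {L3,L4,L5}: {L0,L3} ∩ {L0,L3,L4} ∩ {L0,L5} = {L0}; idom=L0

DF walk-up:
  join L3 pred L1: L1 stop@L0
  join L3 pred L2: L2 stop@L0
  join L5 pred L2: L2 stop@L0
  join L5 pred L3: L3 stop@L0
  join L6 pred L3: L3 stop@L0
  join L6 pred L4: L4→L3 stop@L0
  join L6 pred L5: L5 stop@L0
  L0 → ∅
  L1 → {L3}
  L2 → {L3,L5}
  L3 → {L5,L6}
  L4 → {L6}
  L5 → {L6}
  L6 → ∅

φ for x: defs {L2,L3,L5}
  DF⁺ = {L3,L5,L6}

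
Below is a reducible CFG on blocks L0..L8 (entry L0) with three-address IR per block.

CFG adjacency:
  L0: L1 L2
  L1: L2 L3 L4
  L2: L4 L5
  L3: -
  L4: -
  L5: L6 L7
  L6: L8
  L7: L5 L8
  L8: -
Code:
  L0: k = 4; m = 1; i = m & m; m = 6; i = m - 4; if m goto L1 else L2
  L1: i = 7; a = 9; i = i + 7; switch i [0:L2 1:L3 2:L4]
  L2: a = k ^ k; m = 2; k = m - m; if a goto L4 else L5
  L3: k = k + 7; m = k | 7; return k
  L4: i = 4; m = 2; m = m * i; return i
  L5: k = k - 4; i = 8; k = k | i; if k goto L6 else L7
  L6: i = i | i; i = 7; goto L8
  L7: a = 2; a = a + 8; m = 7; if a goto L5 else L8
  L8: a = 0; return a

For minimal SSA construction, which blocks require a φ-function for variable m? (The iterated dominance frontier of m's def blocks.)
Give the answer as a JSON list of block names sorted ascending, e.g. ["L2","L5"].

idom tree: L1←L0 L2←L0 L3←L1 L4←L0 L5←L2 L6←L5 L7←L5 L8←L5
Dom at joins:
  L2: preds {L0,L1}: {L0} ∩ {L0,L1} = {L0}; idom=L0
  L4: preds {L1,L2}: {L0,L1} ∩ {L0,L2} = {L0}; idom=L0
  L5: preds {L2,L7}: {L0,L2} ∩ {L0,L2,L5,L7} = {L0,L2}; idom=L2
  L8: preds {L6,L7}: {L0,L2,L5,L6} ∩ {L0,L2,L5,L7} = {L0,L2,L5}; idom=L5

DF derivation:
  L2←L0: walk · to L0
  L2←L1: walk L1 to L0
  L4←L1: walk L1 to L0
  L4←L2: walk L2 to L0
  L5←L2: walk · to L2
  L5←L7: walk L7→L5 to L2
  L8←L6: walk L6 to L5
  L8←L7: walk L7 to L5
  L0 → ∅
  L1 → {L2,L4}
  L2 → {L4}
  L3 → ∅
  L4 → ∅
  L5 → {L5}
  L6 → {L8}
  L7 → {L5,L8}
  L8 → ∅

φ for m: defs {L0,L2,L3,L4,L7}
  DF⁺ = {L4,L5,L8}

Answer: ["L4", "L5", "L8"]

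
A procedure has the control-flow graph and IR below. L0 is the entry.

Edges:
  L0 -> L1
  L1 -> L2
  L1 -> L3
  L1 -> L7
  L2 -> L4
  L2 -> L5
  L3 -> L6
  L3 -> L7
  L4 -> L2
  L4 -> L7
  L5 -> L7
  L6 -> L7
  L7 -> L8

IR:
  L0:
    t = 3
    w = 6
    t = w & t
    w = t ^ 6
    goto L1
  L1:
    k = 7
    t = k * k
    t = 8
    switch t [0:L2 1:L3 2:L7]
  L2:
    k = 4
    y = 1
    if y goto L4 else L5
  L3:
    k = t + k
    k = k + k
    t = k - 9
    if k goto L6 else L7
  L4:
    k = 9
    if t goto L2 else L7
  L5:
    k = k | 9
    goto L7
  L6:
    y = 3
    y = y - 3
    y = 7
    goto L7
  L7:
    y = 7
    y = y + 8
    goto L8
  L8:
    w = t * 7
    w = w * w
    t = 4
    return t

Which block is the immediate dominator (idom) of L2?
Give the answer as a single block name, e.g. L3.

idom tree: L1←L0 L2←L1 L3←L1 L4←L2 L5←L2 L6←L3 L7←L1 L8←L7
Dom at joins:
  L2: preds {L1,L4}: {L0,L1} ∩ {L0,L1,L2,L4} = {L0,L1}; idom=L1
  L7: preds {L1,L3,L4,L5,L6}: {L0,L1} ∩ {L0,L1,L3} ∩ {L0,L1,L2,L4} ∩ {L0,L1,L2,L5} ∩ {L0,L1,L3,L6} = {L0,L1}; idom=L1

idom(L2) = L1

Answer: L1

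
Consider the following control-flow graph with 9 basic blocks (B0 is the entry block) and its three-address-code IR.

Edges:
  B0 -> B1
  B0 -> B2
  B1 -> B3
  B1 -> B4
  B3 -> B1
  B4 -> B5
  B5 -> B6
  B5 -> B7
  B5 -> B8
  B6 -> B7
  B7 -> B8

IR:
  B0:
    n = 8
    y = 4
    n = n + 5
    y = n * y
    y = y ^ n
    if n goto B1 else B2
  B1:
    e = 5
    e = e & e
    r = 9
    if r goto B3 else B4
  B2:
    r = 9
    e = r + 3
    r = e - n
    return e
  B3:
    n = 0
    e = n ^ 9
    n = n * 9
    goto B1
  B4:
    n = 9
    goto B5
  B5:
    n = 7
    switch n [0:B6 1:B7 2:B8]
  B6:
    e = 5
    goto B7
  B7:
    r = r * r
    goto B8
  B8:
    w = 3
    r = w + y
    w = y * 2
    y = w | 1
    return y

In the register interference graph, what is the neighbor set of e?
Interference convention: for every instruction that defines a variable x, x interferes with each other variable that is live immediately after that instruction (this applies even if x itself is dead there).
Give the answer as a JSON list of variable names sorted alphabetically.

Block summaries:
  B0: def={n,y} ue=∅
  B1: def={e,r} ue=∅
  B2: def={e,r} ue={n}
  B3: def={e,n} ue=∅
  B4: def={n} ue=∅
  B5: def={n} ue=∅
  B6: def={e} ue=∅
  B7: def={r} ue={r}
  B8: def={r,w,y} ue={y}

Backward fixpoint:
  live B0: ∅→{n,y}
  live B1: {y}→{r,y}
  live B2: {n}→∅
  live B3: {y}→{y}
  live B4: {r,y}→{r,y}
  live B5: {r,y}→{r,y}
  live B6: {r,y}→{r,y}
  live B7: {r,y}→{y}
  live B8: {y}→∅

Interference:
  e: {n,r,y}
  n: {e,r,y}
  r: {e,n,y}
  w: {y}
  y: {e,n,r,w}

N(e) = ["n", "r", "y"]

Answer: ["n", "r", "y"]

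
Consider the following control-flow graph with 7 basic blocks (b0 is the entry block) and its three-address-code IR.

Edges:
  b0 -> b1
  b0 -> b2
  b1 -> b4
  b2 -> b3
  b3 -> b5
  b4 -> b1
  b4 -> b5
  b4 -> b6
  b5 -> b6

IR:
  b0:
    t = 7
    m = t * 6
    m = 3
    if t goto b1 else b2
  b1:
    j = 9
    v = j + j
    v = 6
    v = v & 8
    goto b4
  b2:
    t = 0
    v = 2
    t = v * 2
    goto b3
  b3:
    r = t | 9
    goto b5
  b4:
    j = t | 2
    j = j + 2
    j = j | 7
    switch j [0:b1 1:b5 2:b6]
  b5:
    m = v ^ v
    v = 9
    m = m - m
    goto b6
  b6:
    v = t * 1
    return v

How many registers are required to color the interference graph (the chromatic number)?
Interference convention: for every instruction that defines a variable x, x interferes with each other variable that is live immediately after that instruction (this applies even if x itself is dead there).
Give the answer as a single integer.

Answer: 3

Derivation:
Block summaries:
  b0: def={m,t} ue=∅
  b1: def={j,v} ue=∅
  b2: def={t,v} ue=∅
  b3: def={r} ue={t}
  b4: def={j} ue={t}
  b5: def={m,v} ue={v}
  b6: def={v} ue={t}

Backward fixpoint:
  live b0: ∅→{t}
  live b1: {t}→{t,v}
  live b2: ∅→{t,v}
  live b3: {t,v}→{t,v}
  live b4: {t,v}→{t,v}
  live b5: {t,v}→{t}
  live b6: {t}→∅

Conflict graph:
  j: {t,v}
  m: {t,v}
  r: {t,v}
  t: {j,m,r,v}
  v: {j,m,r,t}

Chromatic number:
  lower bound: {j,t,v} mutually conflict ⇒ χ ≥ 3
  3-colouring: c0={t}  c1={v}  c2={j,m,r}
  χ = 3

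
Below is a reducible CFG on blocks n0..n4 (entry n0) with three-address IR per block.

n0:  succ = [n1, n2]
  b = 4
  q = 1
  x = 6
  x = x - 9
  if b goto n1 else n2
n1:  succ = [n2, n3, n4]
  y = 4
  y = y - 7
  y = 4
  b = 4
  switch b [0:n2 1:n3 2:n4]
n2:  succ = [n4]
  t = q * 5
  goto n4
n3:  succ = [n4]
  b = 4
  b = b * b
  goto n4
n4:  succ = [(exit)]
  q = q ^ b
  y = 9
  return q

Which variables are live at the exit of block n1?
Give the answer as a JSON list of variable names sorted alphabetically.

Per-block:
  n0: def={b,q,x} ue=∅
  n1: def={b,y} ue=∅
  n2: def={t} ue={q}
  n3: def={b} ue=∅
  n4: def={q,y} ue={b,q}

Liveness:
  live n0: ∅→{b,q}
  live n1: {q}→{b,q}
  live n2: {b,q}→{b,q}
  live n3: {q}→{b,q}
  live n4: {b,q}→∅

live-out(n1) = ["b", "q"]

Answer: ["b", "q"]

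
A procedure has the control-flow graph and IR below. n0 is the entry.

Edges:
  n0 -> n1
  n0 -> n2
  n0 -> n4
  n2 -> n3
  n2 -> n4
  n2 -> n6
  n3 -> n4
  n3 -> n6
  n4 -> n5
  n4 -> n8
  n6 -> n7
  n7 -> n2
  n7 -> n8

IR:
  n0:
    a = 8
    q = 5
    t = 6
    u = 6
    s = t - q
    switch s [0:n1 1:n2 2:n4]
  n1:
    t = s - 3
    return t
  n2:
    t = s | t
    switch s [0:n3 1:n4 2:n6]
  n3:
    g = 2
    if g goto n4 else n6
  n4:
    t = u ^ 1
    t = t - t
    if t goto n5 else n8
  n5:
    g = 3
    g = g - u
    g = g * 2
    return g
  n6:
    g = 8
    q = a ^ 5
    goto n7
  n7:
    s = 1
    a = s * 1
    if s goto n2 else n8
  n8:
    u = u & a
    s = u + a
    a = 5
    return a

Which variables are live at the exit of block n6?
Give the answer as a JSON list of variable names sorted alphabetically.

Block summaries:
  n0 def {a,q,s,t,u} use ∅
  n1 def {t} use {s}
  n2 def {t} use {s,t}
  n3 def {g} use ∅
  n4 def {t} use {u}
  n5 def {g} use {u}
  n6 def {g,q} use {a}
  n7 def {a,s} use ∅
  n8 def {a,s,u} use {a,u}

Live sets:
  n0: in=∅ out={a,s,t,u}
  n1: in={s} out=∅
  n2: in={a,s,t,u} out={a,t,u}
  n3: in={a,t,u} out={a,t,u}
  n4: in={a,u} out={a,u}
  n5: in={u} out=∅
  n6: in={a,t,u} out={t,u}
  n7: in={t,u} out={a,s,t,u}
  n8: in={a,u} out=∅

live-out(n6) = ["t", "u"]

Answer: ["t", "u"]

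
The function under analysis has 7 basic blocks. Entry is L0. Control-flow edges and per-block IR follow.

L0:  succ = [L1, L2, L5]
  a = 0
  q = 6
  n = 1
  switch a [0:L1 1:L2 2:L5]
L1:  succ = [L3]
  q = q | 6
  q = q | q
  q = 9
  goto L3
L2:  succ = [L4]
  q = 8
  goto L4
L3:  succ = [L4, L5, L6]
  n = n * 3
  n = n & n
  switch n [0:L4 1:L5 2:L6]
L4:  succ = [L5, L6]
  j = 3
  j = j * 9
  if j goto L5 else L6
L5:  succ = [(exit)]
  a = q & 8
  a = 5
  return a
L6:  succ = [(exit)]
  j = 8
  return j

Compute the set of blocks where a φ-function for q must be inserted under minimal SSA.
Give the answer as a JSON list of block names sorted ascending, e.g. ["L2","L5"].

Answer: ["L4", "L5", "L6"]

Analysis:
idom tree: L1←L0 L2←L0 L3←L1 L4←L0 L5←L0 L6←L0
Dom∩ at merges:
  L4: preds {L2,L3}: {L0,L2} ∩ {L0,L1,L3} = {L0}; idom=L0
  L5: preds {L0,L3,L4}: {L0} ∩ {L0,L1,L3} ∩ {L0,L4} = {L0}; idom=L0
  L6: preds {L3,L4}: {L0,L1,L3} ∩ {L0,L4} = {L0}; idom=L0

DF walk-up:
  join L4 pred L2: L2 stop@L0
  join L4 pred L3: L3→L1 stop@L0
  join L5 pred L0: · stop@L0
  join L5 pred L3: L3→L1 stop@L0
  join L5 pred L4: L4 stop@L0
  join L6 pred L3: L3→L1 stop@L0
  join L6 pred L4: L4 stop@L0
  DF(L0)=∅
  DF(L1)={L4,L5,L6}
  DF(L2)={L4}
  DF(L3)={L4,L5,L6}
  DF(L4)={L5,L6}
  DF(L5)=∅
  DF(L6)=∅

φ for q: defs {L0,L1,L2}
  DF⁺ = {L4,L5,L6}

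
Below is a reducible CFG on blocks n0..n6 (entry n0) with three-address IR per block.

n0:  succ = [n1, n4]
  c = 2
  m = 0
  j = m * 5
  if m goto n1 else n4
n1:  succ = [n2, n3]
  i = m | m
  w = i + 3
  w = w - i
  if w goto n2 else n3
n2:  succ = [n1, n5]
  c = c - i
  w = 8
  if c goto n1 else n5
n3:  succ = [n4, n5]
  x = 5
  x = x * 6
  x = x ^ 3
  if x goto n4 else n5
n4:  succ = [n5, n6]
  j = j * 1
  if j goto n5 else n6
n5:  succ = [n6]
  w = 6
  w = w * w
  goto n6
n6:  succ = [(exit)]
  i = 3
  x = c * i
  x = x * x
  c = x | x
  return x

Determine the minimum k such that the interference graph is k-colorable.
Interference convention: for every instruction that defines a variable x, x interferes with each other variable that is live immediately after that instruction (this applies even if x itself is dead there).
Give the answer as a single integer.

def/use:
  n0: {c,j,m} / ∅
  n1: {i,w} / {m}
  n2: {c,w} / {c,i}
  n3: {x} / ∅
  n4: {j} / {j}
  n5: {w} / ∅
  n6: {c,i,x} / {c}

Live sets:
  n0: in=∅ out={c,j,m}
  n1: in={c,j,m} out={c,i,j,m}
  n2: in={c,i,j,m} out={c,j,m}
  n3: in={c,j} out={c,j}
  n4: in={c,j} out={c}
  n5: in={c} out={c}
  n6: in={c} out=∅

Conflict graph:
  c — {i,j,m,w,x}
  i — {c,j,m,w}
  j — {c,i,m,w,x}
  m — {c,i,j,w}
  w — {c,i,j,m}
  x — {c,j}

Registers:
  lower bound: {c,i,j,m,w} mutually conflict ⇒ χ ≥ 5
  5-colouring: R0={c}  R1={j}  R2={i,x}  R3={m}  R4={w}
  χ = 5

Answer: 5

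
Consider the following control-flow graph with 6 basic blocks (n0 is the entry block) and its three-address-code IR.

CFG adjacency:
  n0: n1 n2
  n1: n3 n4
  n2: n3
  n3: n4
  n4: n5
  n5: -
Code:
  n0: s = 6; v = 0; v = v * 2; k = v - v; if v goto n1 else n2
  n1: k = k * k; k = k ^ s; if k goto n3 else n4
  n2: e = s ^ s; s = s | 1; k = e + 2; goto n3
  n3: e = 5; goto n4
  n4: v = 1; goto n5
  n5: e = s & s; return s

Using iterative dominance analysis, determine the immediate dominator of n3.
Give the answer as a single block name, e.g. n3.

Answer: n0

Derivation:
idom tree: n1←n0 n2←n0 n3←n0 n4←n0 n5←n4
Dom at joins:
  n3: preds {n1,n2}: {n0,n1} ∩ {n0,n2} = {n0}; idom=n0
  n4: preds {n1,n3}: {n0,n1} ∩ {n0,n3} = {n0}; idom=n0

idom(n3) = n0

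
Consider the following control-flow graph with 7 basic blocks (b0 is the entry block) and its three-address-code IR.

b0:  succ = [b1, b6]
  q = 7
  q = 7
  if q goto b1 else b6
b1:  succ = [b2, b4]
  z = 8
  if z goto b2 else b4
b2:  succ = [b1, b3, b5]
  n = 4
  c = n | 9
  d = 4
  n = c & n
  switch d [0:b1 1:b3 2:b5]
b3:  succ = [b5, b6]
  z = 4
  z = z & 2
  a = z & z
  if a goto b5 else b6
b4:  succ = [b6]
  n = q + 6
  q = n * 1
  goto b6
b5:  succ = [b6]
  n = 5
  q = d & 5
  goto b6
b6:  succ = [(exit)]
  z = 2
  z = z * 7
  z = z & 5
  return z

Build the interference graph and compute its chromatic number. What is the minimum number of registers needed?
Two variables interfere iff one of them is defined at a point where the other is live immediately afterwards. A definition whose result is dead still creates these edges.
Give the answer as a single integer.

Answer: 4

Analysis:
Per-block:
  b0: {q} / ∅
  b1: {z} / ∅
  b2: {c,d,n} / ∅
  b3: {a,z} / ∅
  b4: {n,q} / {q}
  b5: {n,q} / {d}
  b6: {z} / ∅

Liveness:
  live b0: ∅→{q}
  live b1: {q}→{q}
  live b2: {q}→{d,q}
  live b3: {d}→{d}
  live b4: {q}→∅
  live b5: {d}→∅
  live b6: ∅→∅

Interfere edges:
  a↔{d}
  c↔{d,n,q}
  d↔{a,c,n,q,z}
  n↔{c,d,q}
  q↔{c,d,n,z}
  z↔{d,q}

Colouring:
  clique {c,d,n,q} ⇒ need ≥ 4
  assign a→c1 c→c2 d→c0 n→c3 q→c1 z→c2 — no edge inside a register ⇒ χ ≤ 4
  χ = 4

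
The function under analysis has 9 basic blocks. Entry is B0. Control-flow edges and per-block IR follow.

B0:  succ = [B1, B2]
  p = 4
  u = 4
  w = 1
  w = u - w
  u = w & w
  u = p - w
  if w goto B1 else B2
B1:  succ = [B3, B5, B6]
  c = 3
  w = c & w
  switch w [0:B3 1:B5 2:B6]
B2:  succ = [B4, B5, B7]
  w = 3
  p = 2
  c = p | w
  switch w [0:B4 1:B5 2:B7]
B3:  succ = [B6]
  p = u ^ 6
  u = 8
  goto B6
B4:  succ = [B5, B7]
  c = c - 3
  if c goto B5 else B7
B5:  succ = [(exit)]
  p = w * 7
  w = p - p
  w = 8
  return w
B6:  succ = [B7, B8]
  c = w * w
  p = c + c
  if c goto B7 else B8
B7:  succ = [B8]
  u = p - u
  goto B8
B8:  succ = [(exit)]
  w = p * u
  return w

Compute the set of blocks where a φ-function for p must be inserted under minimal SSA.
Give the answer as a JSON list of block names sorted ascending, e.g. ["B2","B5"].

Answer: ["B5", "B6", "B7", "B8"]

Analysis:
idom tree: B1←B0 B2←B0 B3←B1 B4←B2 B5←B0 B6←B1 B7←B0 B8←B0
Join-block Dom:
  B5: preds {B1,B2,B4}: {B0,B1} ∩ {B0,B2} ∩ {B0,B2,B4} = {B0}; idom=B0
  B6: preds {B1,B3}: {B0,B1} ∩ {B0,B1,B3} = {B0,B1}; idom=B1
  B7: preds {B2,B4,B6}: {B0,B2} ∩ {B0,B2,B4} ∩ {B0,B1,B6} = {B0}; idom=B0
  B8: preds {B6,B7}: {B0,B1,B6} ∩ {B0,B7} = {B0}; idom=B0

DF derivation:
  B5←B1: walk B1 to B0
  B5←B2: walk B2 to B0
  B5←B4: walk B4→B2 to B0
  B6←B1: walk · to B1
  B6←B3: walk B3 to B1
  B7←B2: walk B2 to B0
  B7←B4: walk B4→B2 to B0
  B7←B6: walk B6→B1 to B0
  B8←B6: walk B6→B1 to B0
  B8←B7: walk B7 to B0
  DF(B0)=∅
  DF(B1)={B5,B7,B8}
  DF(B2)={B5,B7}
  DF(B3)={B6}
  DF(B4)={B5,B7}
  DF(B5)=∅
  DF(B6)={B7,B8}
  DF(B7)={B8}
  DF(B8)=∅

φ for p: defs {B0,B2,B3,B5,B6}
  DF⁺ = {B5,B6,B7,B8}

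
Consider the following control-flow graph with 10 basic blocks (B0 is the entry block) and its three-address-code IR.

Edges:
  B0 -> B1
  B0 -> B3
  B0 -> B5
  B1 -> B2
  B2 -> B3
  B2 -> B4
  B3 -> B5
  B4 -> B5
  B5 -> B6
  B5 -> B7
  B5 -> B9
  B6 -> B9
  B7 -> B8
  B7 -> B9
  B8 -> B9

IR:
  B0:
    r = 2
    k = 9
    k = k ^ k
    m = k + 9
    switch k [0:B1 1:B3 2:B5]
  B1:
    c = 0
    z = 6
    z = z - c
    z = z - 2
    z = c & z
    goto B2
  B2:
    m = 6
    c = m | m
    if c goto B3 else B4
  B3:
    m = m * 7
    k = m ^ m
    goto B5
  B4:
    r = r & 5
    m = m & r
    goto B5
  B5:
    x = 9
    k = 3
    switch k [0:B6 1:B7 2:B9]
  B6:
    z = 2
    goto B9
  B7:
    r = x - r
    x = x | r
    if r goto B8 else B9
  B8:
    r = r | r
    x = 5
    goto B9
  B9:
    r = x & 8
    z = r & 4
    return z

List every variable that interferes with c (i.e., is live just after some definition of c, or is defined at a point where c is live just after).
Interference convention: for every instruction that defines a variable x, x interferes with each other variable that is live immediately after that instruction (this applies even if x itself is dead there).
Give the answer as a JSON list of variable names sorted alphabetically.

Per-block:
  B0 def {k,m,r} use ∅
  B1 def {c,z} use ∅
  B2 def {c,m} use ∅
  B3 def {k,m} use {m}
  B4 def {m,r} use {m,r}
  B5 def {k,x} use ∅
  B6 def {z} use ∅
  B7 def {r,x} use {r,x}
  B8 def {r,x} use {r}
  B9 def {r,z} use {x}

Liveness:
  B0 li=∅ lo={m,r}
  B1 li={r} lo={r}
  B2 li={r} lo={m,r}
  B3 li={m,r} lo={r}
  B4 li={m,r} lo={r}
  B5 li={r} lo={r,x}
  B6 li={x} lo={x}
  B7 li={r,x} lo={r,x}
  B8 li={r} lo={x}
  B9 li={x} lo=∅

Conflict graph:
  c: {m,r,z}
  k: {m,r,x}
  m: {c,k,r}
  r: {c,k,m,x,z}
  x: {k,r,z}
  z: {c,r,x}

N(c) = ["m", "r", "z"]

Answer: ["m", "r", "z"]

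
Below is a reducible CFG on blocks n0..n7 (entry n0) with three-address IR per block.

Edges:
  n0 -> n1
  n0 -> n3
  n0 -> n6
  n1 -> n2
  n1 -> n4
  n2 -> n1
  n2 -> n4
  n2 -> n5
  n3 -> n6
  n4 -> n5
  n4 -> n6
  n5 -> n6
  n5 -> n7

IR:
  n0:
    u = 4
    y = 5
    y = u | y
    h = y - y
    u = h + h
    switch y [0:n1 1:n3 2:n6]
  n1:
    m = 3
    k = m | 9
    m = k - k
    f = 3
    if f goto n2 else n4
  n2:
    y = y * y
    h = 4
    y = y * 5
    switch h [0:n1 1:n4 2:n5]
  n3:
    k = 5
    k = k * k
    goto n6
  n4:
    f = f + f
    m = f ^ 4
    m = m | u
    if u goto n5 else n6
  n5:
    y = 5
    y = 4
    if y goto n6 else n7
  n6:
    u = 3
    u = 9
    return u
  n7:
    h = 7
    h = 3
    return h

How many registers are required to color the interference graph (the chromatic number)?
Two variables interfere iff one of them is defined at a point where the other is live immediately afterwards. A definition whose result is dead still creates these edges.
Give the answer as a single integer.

Per-block:
  n0 def {h,u,y} use ∅
  n1 def {f,k,m} use ∅
  n2 def {h,y} use {y}
  n3 def {k} use ∅
  n4 def {f,m} use {f,u}
  n5 def {y} use ∅
  n6 def {u} use ∅
  n7 def {h} use ∅

Liveness:
  n0 li=∅ lo={u,y}
  n1 li={u,y} lo={f,u,y}
  n2 li={f,u,y} lo={f,u,y}
  n3 li=∅ lo=∅
  n4 li={f,u} lo=∅
  n5 li=∅ lo=∅
  n6 li=∅ lo=∅
  n7 li=∅ lo=∅

Interference:
  f↔{h,u,y}
  h↔{f,u,y}
  k↔{u,y}
  m↔{u,y}
  u↔{f,h,k,m,y}
  y↔{f,h,k,m,u}

Chromatic number:
  lower bound: {f,h,u,y} mutually conflict ⇒ χ ≥ 4
  4-colouring: c0={u}  c1={y}  c2={f,k,m}  c3={h}
  χ = 4

Answer: 4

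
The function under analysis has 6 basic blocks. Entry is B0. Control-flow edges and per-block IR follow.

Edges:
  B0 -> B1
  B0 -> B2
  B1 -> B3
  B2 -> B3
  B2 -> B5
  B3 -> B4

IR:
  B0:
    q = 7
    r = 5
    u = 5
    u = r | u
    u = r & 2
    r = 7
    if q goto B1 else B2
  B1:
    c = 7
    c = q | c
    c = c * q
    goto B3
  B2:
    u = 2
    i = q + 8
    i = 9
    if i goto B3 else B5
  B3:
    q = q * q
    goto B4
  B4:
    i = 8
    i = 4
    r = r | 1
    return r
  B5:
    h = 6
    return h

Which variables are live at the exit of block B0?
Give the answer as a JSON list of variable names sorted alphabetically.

Answer: ["q", "r"]

Analysis:
Block summaries:
  B0 def {q,r,u} use ∅
  B1 def {c} use {q}
  B2 def {i,u} use {q}
  B3 def {q} use {q}
  B4 def {i,r} use {r}
  B5 def {h} use ∅

Backward fixpoint:
  B0: in=∅ out={q,r}
  B1: in={q,r} out={q,r}
  B2: in={q,r} out={q,r}
  B3: in={q,r} out={r}
  B4: in={r} out=∅
  B5: in=∅ out=∅

live-out(B0) = ["q", "r"]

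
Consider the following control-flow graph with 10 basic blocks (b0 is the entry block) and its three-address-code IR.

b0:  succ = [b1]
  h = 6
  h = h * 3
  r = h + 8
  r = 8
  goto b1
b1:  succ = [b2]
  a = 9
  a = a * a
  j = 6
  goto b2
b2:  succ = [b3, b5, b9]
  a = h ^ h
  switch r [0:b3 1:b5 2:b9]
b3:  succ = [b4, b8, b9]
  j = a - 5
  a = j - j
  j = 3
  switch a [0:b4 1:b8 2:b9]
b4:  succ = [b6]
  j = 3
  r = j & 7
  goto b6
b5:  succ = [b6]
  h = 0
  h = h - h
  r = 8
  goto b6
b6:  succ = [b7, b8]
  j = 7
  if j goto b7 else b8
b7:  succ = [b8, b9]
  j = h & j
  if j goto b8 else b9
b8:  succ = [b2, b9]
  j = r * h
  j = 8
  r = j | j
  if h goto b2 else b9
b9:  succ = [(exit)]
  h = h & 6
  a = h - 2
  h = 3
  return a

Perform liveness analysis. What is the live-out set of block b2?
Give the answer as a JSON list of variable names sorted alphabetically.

Answer: ["a", "h", "r"]

Derivation:
def/use:
  b0: {h,r} / ∅
  b1: {a,j} / ∅
  b2: {a} / {h,r}
  b3: {a,j} / {a}
  b4: {j,r} / ∅
  b5: {h,r} / ∅
  b6: {j} / ∅
  b7: {j} / {h,j}
  b8: {j,r} / {h,r}
  b9: {a,h} / {h}

Liveness:
  b0 li=∅ lo={h,r}
  b1 li={h,r} lo={h,r}
  b2 li={h,r} lo={a,h,r}
  b3 li={a,h,r} lo={h,r}
  b4 li={h} lo={h,r}
  b5 li=∅ lo={h,r}
  b6 li={h,r} lo={h,j,r}
  b7 li={h,j,r} lo={h,r}
  b8 li={h,r} lo={h,r}
  b9 li={h} lo=∅

live-out(b2) = ["a", "h", "r"]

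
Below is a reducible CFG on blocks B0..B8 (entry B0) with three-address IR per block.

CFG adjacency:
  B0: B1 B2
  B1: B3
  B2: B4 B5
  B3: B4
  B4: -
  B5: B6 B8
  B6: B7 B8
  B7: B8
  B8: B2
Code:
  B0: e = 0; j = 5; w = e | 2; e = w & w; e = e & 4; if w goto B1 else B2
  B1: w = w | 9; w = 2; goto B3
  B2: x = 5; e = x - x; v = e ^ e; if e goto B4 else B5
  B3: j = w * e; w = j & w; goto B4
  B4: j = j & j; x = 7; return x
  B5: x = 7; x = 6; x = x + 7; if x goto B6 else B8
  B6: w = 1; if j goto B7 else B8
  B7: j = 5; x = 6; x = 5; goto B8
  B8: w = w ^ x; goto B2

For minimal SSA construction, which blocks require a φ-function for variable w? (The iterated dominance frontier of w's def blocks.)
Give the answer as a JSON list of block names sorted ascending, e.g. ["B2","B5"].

Answer: ["B2", "B4", "B8"]

Analysis:
idom tree: B1←B0 B2←B0 B3←B1 B4←B0 B5←B2 B6←B5 B7←B6 B8←B5
Dom∩ at merges:
  B2: preds {B0,B8}: {B0} ∩ {B0,B2,B5,B8} = {B0}; idom=B0
  B4: preds {B2,B3}: {B0,B2} ∩ {B0,B1,B3} = {B0}; idom=B0
  B8: preds {B5,B6,B7}: {B0,B2,B5} ∩ {B0,B2,B5,B6} ∩ {B0,B2,B5,B6,B7} = {B0,B2,B5}; idom=B5

Frontier:
  B2←B0: walk · to B0
  B2←B8: walk B8→B5→B2 to B0
  B4←B2: walk B2 to B0
  B4←B3: walk B3→B1 to B0
  B8←B5: walk · to B5
  B8←B6: walk B6 to B5
  B8←B7: walk B7→B6 to B5
  DF(B0)=∅
  DF(B1)={B4}
  DF(B2)={B2,B4}
  DF(B3)={B4}
  DF(B4)=∅
  DF(B5)={B2}
  DF(B6)={B8}
  DF(B7)={B8}
  DF(B8)={B2}

φ for w: defs {B0,B1,B3,B6,B8}
  DF⁺ = {B2,B4,B8}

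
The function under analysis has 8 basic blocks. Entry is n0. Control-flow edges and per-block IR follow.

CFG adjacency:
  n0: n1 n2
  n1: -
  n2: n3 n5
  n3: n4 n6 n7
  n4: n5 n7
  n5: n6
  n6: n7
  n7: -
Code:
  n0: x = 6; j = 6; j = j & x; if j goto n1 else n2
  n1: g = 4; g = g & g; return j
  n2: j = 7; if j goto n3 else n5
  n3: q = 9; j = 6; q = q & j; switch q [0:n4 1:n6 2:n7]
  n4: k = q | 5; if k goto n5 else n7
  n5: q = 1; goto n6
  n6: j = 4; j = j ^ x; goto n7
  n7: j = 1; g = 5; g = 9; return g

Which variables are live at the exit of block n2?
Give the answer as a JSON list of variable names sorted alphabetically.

Block summaries:
  n0: def={j,x} ue=∅
  n1: def={g} ue={j}
  n2: def={j} ue=∅
  n3: def={j,q} ue=∅
  n4: def={k} ue={q}
  n5: def={q} ue=∅
  n6: def={j} ue={x}
  n7: def={g,j} ue=∅

Liveness:
  live n0: ∅→{j,x}
  live n1: {j}→∅
  live n2: {x}→{x}
  live n3: {x}→{q,x}
  live n4: {q,x}→{x}
  live n5: {x}→{x}
  live n6: {x}→∅
  live n7: ∅→∅

live-out(n2) = ["x"]

Answer: ["x"]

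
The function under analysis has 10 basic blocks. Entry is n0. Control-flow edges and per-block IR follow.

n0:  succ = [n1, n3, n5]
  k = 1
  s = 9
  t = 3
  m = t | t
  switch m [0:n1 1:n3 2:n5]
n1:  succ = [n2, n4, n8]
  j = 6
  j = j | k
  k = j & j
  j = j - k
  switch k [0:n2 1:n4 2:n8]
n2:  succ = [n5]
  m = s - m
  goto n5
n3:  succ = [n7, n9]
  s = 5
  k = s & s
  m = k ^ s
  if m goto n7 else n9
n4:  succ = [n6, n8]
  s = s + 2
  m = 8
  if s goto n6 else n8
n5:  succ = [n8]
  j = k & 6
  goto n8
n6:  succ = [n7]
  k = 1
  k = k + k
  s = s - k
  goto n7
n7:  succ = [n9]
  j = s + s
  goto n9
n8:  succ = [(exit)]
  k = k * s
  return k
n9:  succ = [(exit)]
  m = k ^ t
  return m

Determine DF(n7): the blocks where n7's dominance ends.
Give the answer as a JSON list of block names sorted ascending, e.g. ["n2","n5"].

idom tree: n1←n0 n2←n1 n3←n0 n4←n1 n5←n0 n6←n4 n7←n0 n8←n0 n9←n0
Dom∩ at merges:
  n5: preds {n0,n2}: {n0} ∩ {n0,n1,n2} = {n0}; idom=n0
  n7: preds {n3,n6}: {n0,n3} ∩ {n0,n1,n4,n6} = {n0}; idom=n0
  n8: preds {n1,n4,n5}: {n0,n1} ∩ {n0,n1,n4} ∩ {n0,n5} = {n0}; idom=n0
  n9: preds {n3,n7}: {n0,n3} ∩ {n0,n7} = {n0}; idom=n0

DF walk-up:
  n5←n0: walk · to n0
  n5←n2: walk n2→n1 to n0
  n7←n3: walk n3 to n0
  n7←n6: walk n6→n4→n1 to n0
  n8←n1: walk n1 to n0
  n8←n4: walk n4→n1 to n0
  n8←n5: walk n5 to n0
  n9←n3: walk n3 to n0
  n9←n7: walk n7 to n0
  n0 → ∅
  n1 → {n5,n7,n8}
  n2 → {n5}
  n3 → {n7,n9}
  n4 → {n7,n8}
  n5 → {n8}
  n6 → {n7}
  n7 → {n9}
  n8 → ∅
  n9 → ∅

DF(n7) = ["n9"]

Answer: ["n9"]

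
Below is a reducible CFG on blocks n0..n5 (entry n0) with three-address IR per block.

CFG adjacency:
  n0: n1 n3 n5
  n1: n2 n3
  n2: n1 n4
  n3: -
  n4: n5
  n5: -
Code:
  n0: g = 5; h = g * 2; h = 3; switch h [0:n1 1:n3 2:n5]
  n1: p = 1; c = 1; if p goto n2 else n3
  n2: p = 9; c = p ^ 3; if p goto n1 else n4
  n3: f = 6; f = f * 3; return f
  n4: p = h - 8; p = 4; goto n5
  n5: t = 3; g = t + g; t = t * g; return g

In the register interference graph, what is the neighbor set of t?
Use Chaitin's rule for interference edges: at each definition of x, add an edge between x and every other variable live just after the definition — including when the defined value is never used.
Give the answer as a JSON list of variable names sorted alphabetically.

Answer: ["g"]

Derivation:
Block summaries:
  n0: {g,h} / ∅
  n1: {c,p} / ∅
  n2: {c,p} / ∅
  n3: {f} / ∅
  n4: {p} / {h}
  n5: {g,t} / {g}

Live sets:
  n0: in=∅ out={g,h}
  n1: in={g,h} out={g,h}
  n2: in={g,h} out={g,h}
  n3: in=∅ out=∅
  n4: in={g,h} out={g}
  n5: in={g} out=∅

Interfere edges:
  c: {g,h,p}
  f: ∅
  g: {c,h,p,t}
  h: {c,g,p}
  p: {c,g,h}
  t: {g}

N(t) = ["g"]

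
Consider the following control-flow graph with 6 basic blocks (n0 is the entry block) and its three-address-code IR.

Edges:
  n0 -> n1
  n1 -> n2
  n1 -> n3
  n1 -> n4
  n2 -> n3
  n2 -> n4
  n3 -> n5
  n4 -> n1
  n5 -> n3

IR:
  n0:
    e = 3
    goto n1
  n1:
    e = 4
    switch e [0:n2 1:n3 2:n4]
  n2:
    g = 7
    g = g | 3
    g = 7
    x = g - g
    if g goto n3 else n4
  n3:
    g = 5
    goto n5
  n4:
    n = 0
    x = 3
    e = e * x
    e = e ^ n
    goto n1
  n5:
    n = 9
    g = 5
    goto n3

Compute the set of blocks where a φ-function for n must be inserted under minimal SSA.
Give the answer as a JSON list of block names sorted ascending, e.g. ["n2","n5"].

idom tree: n1←n0 n2←n1 n3←n1 n4←n1 n5←n3
Dom∩ at merges:
  n1: preds {n0,n4}: {n0} ∩ {n0,n1,n4} = {n0}; idom=n0
  n3: preds {n1,n2,n5}: {n0,n1} ∩ {n0,n1,n2} ∩ {n0,n1,n3,n5} = {n0,n1}; idom=n1
  n4: preds {n1,n2}: {n0,n1} ∩ {n0,n1,n2} = {n0,n1}; idom=n1

DF walk-up:
  n1←n0: walk · to n0
  n1←n4: walk n4→n1 to n0
  n3←n1: walk · to n1
  n3←n2: walk n2 to n1
  n3←n5: walk n5→n3 to n1
  n4←n1: walk · to n1
  n4←n2: walk n2 to n1
  n0: DF=∅
  n1: DF={n1}
  n2: DF={n3,n4}
  n3: DF={n3}
  n4: DF={n1}
  n5: DF={n3}

φ for n: defs {n4,n5}
  DF⁺ = {n1,n3}

Answer: ["n1", "n3"]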